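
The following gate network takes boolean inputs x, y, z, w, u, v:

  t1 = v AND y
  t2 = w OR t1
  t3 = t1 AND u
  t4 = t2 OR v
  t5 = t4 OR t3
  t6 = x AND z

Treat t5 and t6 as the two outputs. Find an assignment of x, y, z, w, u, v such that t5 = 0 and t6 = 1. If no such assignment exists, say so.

x=1 y=0 z=1 w=0 u=1 v=0

Check with x=1 y=0 z=1 w=0 u=1 v=0:
t1 = v AND y = 0 AND 0 = 0
t2 = w OR t1 = 0 OR 0 = 0
t3 = t1 AND u = 0 AND 1 = 0
t4 = t2 OR v = 0 OR 0 = 0
t5 = t4 OR t3 = 0 OR 0 = 0
t6 = x AND z = 1 AND 1 = 1
So t5 = 0 and t6 = 1.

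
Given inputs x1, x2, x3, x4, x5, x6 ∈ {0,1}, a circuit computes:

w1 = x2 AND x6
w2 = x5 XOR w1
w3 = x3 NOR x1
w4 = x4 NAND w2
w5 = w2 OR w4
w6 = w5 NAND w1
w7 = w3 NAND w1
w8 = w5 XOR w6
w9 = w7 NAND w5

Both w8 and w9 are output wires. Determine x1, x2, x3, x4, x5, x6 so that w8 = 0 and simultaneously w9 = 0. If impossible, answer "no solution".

Check with x1=1 x2=0 x3=1 x4=1 x5=0 x6=1:
w1 = x2 AND x6 = 0 AND 1 = 0
w2 = x5 XOR w1 = 0 XOR 0 = 0
w3 = x3 NOR x1 = 1 NOR 1 = 0
w4 = x4 NAND w2 = 1 NAND 0 = 1
w5 = w2 OR w4 = 0 OR 1 = 1
w6 = w5 NAND w1 = 1 NAND 0 = 1
w7 = w3 NAND w1 = 0 NAND 0 = 1
w8 = w5 XOR w6 = 1 XOR 1 = 0
w9 = w7 NAND w5 = 1 NAND 1 = 0
So w8 = 0 and w9 = 0.

x1=1 x2=0 x3=1 x4=1 x5=0 x6=1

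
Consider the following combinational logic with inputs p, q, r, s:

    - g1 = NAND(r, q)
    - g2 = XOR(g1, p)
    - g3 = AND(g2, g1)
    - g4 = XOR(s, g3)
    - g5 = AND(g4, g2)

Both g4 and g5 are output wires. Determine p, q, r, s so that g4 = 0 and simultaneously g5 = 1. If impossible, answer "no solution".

Across all 16 input combinations, none give both g4 = 0 and g5 = 1.

no solution exists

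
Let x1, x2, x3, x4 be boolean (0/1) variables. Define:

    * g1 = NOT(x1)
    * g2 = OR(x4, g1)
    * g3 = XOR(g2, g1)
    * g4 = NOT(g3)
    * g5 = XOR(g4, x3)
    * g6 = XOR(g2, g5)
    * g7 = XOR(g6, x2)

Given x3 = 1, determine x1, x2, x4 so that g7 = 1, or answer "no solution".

g7 = XOR(g6, x2) must be 1, so g6 and x2 differ.
Check with x3 = 1 and x1=1, x2=1, x4=0:
g1 = NOT(x1) = NOT 1 = 0
g2 = OR(x4, g1) = OR(0, 0) = 0
g3 = XOR(g2, g1) = XOR(0, 0) = 0
g4 = NOT(g3) = NOT 0 = 1
g5 = XOR(g4, x3) = XOR(1, 1) = 0
g6 = XOR(g2, g5) = XOR(0, 0) = 0
g7 = XOR(g6, x2) = XOR(0, 1) = 1
So g7 = 1.

x1=1, x2=1, x4=0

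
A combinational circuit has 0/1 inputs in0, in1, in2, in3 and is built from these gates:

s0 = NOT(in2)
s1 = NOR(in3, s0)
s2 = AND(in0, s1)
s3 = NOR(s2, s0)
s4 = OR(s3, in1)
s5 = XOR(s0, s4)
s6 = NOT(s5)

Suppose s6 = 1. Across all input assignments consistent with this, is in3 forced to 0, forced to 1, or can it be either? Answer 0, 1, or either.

either

Both values of in3 occur among assignments with s6 = 1:
  in3=0: in0=0, in1=1, in2=0, in3=0
  in3=1: in0=0, in1=1, in2=0, in3=1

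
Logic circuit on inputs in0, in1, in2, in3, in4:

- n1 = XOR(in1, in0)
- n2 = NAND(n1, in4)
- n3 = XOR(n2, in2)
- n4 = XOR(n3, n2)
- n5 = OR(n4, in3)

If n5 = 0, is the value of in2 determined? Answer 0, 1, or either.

n5 = OR(n4, in3) must be 0, so both n4 = 0 and in3 = 0.
Every assignment with n5 = 0 has in2 = 0; there are 8 such assignment(s).

0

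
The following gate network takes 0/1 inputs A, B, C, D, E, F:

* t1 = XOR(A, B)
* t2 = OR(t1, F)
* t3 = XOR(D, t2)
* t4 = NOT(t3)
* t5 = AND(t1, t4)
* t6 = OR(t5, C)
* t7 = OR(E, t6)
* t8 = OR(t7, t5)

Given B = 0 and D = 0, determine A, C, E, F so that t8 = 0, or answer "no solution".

t8 = OR(t7, t5) must be 0, so both t7 = 0 and t5 = 0.
t7 = OR(E, t6) must be 0, so both E = 0 and t6 = 0.
Check with B = 0 and D = 0 and A=0, C=0, E=0, F=0:
t1 = XOR(A, B) = XOR(0, 0) = 0
t2 = OR(t1, F) = OR(0, 0) = 0
t3 = XOR(D, t2) = XOR(0, 0) = 0
t4 = NOT(t3) = NOT 0 = 1
t5 = AND(t1, t4) = AND(0, 1) = 0
t6 = OR(t5, C) = OR(0, 0) = 0
t7 = OR(E, t6) = OR(0, 0) = 0
t8 = OR(t7, t5) = OR(0, 0) = 0
So t8 = 0.

A=0, C=0, E=0, F=0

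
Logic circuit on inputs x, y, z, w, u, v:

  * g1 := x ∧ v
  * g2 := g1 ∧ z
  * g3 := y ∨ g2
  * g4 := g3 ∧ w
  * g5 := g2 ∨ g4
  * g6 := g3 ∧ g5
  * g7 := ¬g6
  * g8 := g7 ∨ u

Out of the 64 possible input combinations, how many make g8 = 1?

53

g8 = g7 ∨ u must be 1, so at least one of g7, u is 1.
Enumerating the 64 input combinations, 53 give g8 = 1 and 11 give g8 = 0.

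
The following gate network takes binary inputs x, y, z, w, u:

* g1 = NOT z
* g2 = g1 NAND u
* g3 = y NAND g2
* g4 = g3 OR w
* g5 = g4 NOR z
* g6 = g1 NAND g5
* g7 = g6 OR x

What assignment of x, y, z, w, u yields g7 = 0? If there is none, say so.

x=0 y=1 z=0 w=0 u=0

g7 = g6 OR x must be 0, so both g6 = 0 and x = 0.
g6 = g1 NAND g5 must be 0, so both g1 = 1 and g5 = 1.
g1 = NOT z must be 1, so z = 0.
Check with x=0 y=1 z=0 w=0 u=0:
g1 = NOT z = NOT 0 = 1
g2 = g1 NAND u = 1 NAND 0 = 1
g3 = y NAND g2 = 1 NAND 1 = 0
g4 = g3 OR w = 0 OR 0 = 0
g5 = g4 NOR z = 0 NOR 0 = 1
g6 = g1 NAND g5 = 1 NAND 1 = 0
g7 = g6 OR x = 0 OR 0 = 0
So g7 = 0 as required.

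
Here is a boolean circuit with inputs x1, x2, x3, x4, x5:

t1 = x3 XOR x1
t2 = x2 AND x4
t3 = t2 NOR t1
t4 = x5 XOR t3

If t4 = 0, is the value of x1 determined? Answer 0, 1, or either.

either

Both values of x1 occur among assignments with t4 = 0:
  x1=0: x1=0, x2=0, x3=0, x4=0, x5=1
  x1=1: x1=1, x2=0, x3=0, x4=0, x5=0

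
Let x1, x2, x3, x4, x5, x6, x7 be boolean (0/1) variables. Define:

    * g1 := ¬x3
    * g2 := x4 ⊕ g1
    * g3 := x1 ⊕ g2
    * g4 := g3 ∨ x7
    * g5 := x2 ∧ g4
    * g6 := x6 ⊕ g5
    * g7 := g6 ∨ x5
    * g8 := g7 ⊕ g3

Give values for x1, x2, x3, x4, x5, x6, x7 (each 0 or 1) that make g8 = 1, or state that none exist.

Check with x1=0, x2=1, x3=1, x4=0, x5=0, x6=1, x7=0:
g1 = ¬x3 = ¬1 = 0
g2 = x4 ⊕ g1 = 0 ⊕ 0 = 0
g3 = x1 ⊕ g2 = 0 ⊕ 0 = 0
g4 = g3 ∨ x7 = 0 ∨ 0 = 0
g5 = x2 ∧ g4 = 1 ∧ 0 = 0
g6 = x6 ⊕ g5 = 1 ⊕ 0 = 1
g7 = g6 ∨ x5 = 1 ∨ 0 = 1
g8 = g7 ⊕ g3 = 1 ⊕ 0 = 1
So g8 = 1 as required.

x1=0, x2=1, x3=1, x4=0, x5=0, x6=1, x7=0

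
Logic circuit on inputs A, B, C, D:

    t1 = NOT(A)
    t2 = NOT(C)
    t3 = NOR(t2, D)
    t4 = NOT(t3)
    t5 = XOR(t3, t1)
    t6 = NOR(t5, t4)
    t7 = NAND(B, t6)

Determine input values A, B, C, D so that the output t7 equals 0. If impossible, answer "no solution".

t7 = NAND(B, t6) must be 0, so both B = 1 and t6 = 1.
t6 = NOR(t5, t4) must be 1, so both t5 = 0 and t4 = 0.
Check with A=0, B=1, C=1, D=0:
t1 = NOT(A) = NOT 0 = 1
t2 = NOT(C) = NOT 1 = 0
t3 = NOR(t2, D) = NOR(0, 0) = 1
t4 = NOT(t3) = NOT 1 = 0
t5 = XOR(t3, t1) = XOR(1, 1) = 0
t6 = NOR(t5, t4) = NOR(0, 0) = 1
t7 = NAND(B, t6) = NAND(1, 1) = 0
So t7 = 0 as required.

A=0, B=1, C=1, D=0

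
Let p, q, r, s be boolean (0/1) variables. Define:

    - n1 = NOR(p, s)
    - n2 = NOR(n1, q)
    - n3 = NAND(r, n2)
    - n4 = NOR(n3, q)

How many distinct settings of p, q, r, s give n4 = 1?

3

n4 = NOR(n3, q) must be 1, so both n3 = 0 and q = 0.
n3 = NAND(r, n2) must be 0, so both r = 1 and n2 = 1.
Enumerating the 16 input combinations, 3 give n4 = 1 and 13 give n4 = 0.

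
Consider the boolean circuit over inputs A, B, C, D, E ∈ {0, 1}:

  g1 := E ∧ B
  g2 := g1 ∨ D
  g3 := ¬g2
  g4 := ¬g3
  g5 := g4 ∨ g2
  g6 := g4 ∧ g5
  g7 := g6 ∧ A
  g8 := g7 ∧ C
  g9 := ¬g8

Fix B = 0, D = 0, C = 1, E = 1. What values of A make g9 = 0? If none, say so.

With B = 0, D = 0, C = 1, E = 1 fixed, none of the 2 settings of A give g9 = 0.
For example, with A=1:
g1 = E ∧ B = 1 ∧ 0 = 0
g2 = g1 ∨ D = 0 ∨ 0 = 0
g3 = ¬g2 = ¬0 = 1
g4 = ¬g3 = ¬1 = 0
g5 = g4 ∨ g2 = 0 ∨ 0 = 0
g6 = g4 ∧ g5 = 0 ∧ 0 = 0
g7 = g6 ∧ A = 0 ∧ 1 = 0
g8 = g7 ∧ C = 0 ∧ 1 = 0
g9 = ¬g8 = ¬0 = 1
giving g9 = 1 ≠ 0.

no solution exists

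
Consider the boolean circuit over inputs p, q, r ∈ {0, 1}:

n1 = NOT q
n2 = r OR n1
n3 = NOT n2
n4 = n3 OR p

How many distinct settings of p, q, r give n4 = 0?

n4 = n3 OR p must be 0, so both n3 = 0 and p = 0.
n3 = NOT n2 must be 0, so n2 = 1.
n2 = r OR n1 must be 1, so at least one of r, n1 is 1.
Satisfying assignments:
  p=0, q=0, r=0
  p=0, q=0, r=1
  p=0, q=1, r=1

3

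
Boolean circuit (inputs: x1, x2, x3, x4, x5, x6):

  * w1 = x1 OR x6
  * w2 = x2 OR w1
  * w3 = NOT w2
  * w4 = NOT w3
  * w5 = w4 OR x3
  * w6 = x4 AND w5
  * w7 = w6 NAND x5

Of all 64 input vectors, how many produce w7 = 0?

w7 = w6 NAND x5 must be 0, so both w6 = 1 and x5 = 1.
w6 = x4 AND w5 must be 1, so both x4 = 1 and w5 = 1.
Enumerating the 64 input combinations, 15 give w7 = 0 and 49 give w7 = 1.

15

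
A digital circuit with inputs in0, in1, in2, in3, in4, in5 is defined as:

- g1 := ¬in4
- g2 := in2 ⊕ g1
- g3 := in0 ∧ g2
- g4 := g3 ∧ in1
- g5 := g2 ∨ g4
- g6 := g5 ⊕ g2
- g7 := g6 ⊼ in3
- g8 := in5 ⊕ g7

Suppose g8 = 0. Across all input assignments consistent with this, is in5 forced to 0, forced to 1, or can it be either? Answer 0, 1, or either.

g8 = in5 ⊕ g7 must be 0, so in5 and g7 are equal.
Every assignment with g8 = 0 has in5 = 1; there are 32 such assignment(s).

1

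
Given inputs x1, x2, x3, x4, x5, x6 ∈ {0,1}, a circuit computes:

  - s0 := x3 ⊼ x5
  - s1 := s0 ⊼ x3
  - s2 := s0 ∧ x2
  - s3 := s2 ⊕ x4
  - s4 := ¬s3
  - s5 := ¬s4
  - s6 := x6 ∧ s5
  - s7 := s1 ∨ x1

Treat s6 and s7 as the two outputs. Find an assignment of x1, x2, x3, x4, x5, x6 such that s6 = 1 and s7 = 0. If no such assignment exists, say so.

x1=0 x2=0 x3=1 x4=1 x5=0 x6=1

Check with x1=0 x2=0 x3=1 x4=1 x5=0 x6=1:
s0 = x3 ⊼ x5 = 1 ⊼ 0 = 1
s1 = s0 ⊼ x3 = 1 ⊼ 1 = 0
s2 = s0 ∧ x2 = 1 ∧ 0 = 0
s3 = s2 ⊕ x4 = 0 ⊕ 1 = 1
s4 = ¬s3 = ¬1 = 0
s5 = ¬s4 = ¬0 = 1
s6 = x6 ∧ s5 = 1 ∧ 1 = 1
s7 = s1 ∨ x1 = 0 ∨ 0 = 0
So s6 = 1 and s7 = 0.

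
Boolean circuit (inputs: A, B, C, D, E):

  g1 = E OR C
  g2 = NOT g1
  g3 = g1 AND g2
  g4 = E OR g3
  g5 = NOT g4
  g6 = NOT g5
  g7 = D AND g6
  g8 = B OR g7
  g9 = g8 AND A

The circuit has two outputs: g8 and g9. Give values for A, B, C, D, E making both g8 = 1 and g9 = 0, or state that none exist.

A=0, B=0, C=0, D=1, E=1

Check with A=0, B=0, C=0, D=1, E=1:
g1 = E OR C = 1 OR 0 = 1
g2 = NOT g1 = NOT 1 = 0
g3 = g1 AND g2 = 1 AND 0 = 0
g4 = E OR g3 = 1 OR 0 = 1
g5 = NOT g4 = NOT 1 = 0
g6 = NOT g5 = NOT 0 = 1
g7 = D AND g6 = 1 AND 1 = 1
g8 = B OR g7 = 0 OR 1 = 1
g9 = g8 AND A = 1 AND 0 = 0
So g8 = 1 and g9 = 0.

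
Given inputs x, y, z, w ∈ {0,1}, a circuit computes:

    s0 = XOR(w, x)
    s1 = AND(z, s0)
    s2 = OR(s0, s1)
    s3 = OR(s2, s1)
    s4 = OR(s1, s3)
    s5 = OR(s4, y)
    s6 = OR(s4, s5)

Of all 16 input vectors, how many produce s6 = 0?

4

s6 = OR(s4, s5) must be 0, so both s4 = 0 and s5 = 0.
Enumerating the 16 input combinations, 4 give s6 = 0 and 12 give s6 = 1.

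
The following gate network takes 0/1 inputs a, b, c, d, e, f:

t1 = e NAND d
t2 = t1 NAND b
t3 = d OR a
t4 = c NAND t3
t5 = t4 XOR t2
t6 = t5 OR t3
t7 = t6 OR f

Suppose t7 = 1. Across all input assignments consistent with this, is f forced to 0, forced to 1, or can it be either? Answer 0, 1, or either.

Both values of f occur among assignments with t7 = 1:
  f=0: a=0, b=0, c=0, d=1, e=0, f=0
  f=1: a=0, b=0, c=0, d=0, e=0, f=1

either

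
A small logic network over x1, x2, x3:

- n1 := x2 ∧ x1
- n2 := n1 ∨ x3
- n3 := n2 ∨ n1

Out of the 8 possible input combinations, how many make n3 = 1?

n3 = n2 ∨ n1 must be 1, so at least one of n2, n1 is 1.
Satisfying assignments:
  x1=0, x2=0, x3=1
  x1=0, x2=1, x3=1
  x1=1, x2=0, x3=1
  x1=1, x2=1, x3=0
  x1=1, x2=1, x3=1

5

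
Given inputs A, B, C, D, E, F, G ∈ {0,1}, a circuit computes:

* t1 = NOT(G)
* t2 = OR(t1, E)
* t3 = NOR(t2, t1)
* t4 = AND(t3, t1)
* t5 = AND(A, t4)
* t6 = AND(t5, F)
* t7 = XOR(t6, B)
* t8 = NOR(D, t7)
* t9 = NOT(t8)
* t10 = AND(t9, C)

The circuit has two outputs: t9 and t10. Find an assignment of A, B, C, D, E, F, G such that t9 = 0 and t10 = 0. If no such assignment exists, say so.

Check with A=1, B=0, C=0, D=0, E=0, F=1, G=0:
t1 = NOT(G) = NOT 0 = 1
t2 = OR(t1, E) = OR(1, 0) = 1
t3 = NOR(t2, t1) = NOR(1, 1) = 0
t4 = AND(t3, t1) = AND(0, 1) = 0
t5 = AND(A, t4) = AND(1, 0) = 0
t6 = AND(t5, F) = AND(0, 1) = 0
t7 = XOR(t6, B) = XOR(0, 0) = 0
t8 = NOR(D, t7) = NOR(0, 0) = 1
t9 = NOT(t8) = NOT 1 = 0
t10 = AND(t9, C) = AND(0, 0) = 0
So t9 = 0 and t10 = 0.

A=1, B=0, C=0, D=0, E=0, F=1, G=0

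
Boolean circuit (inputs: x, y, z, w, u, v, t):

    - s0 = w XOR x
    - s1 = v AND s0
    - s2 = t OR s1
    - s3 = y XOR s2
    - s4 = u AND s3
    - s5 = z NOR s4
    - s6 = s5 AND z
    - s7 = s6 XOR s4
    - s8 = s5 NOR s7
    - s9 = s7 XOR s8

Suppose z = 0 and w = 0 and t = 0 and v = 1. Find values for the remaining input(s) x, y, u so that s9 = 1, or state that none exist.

x=0, y=1, u=1

Check with z = 0 and w = 0 and t = 0 and v = 1 and x=0, y=1, u=1:
s0 = w XOR x = 0 XOR 0 = 0
s1 = v AND s0 = 1 AND 0 = 0
s2 = t OR s1 = 0 OR 0 = 0
s3 = y XOR s2 = 1 XOR 0 = 1
s4 = u AND s3 = 1 AND 1 = 1
s5 = z NOR s4 = 0 NOR 1 = 0
s6 = s5 AND z = 0 AND 0 = 0
s7 = s6 XOR s4 = 0 XOR 1 = 1
s8 = s5 NOR s7 = 0 NOR 1 = 0
s9 = s7 XOR s8 = 1 XOR 0 = 1
So s9 = 1.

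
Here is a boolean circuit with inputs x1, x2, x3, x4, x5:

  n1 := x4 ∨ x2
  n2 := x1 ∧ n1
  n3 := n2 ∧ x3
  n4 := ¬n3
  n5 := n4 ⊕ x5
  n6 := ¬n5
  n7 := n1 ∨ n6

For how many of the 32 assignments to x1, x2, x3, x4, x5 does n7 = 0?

n7 = n1 ∨ n6 must be 0, so both n1 = 0 and n6 = 0.
n1 = x4 ∨ x2 must be 0, so both x4 = 0 and x2 = 0.
Satisfying assignments:
  x1=0, x2=0, x3=0, x4=0, x5=0
  x1=0, x2=0, x3=1, x4=0, x5=0
  x1=1, x2=0, x3=0, x4=0, x5=0
  x1=1, x2=0, x3=1, x4=0, x5=0

4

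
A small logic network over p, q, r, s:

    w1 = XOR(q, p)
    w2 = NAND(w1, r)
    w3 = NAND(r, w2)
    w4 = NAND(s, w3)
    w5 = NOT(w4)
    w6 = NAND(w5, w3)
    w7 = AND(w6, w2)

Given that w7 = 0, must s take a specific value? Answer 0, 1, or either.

Both values of s occur among assignments with w7 = 0:
  s=0: p=0, q=1, r=1, s=0
  s=1: p=0, q=0, r=0, s=1

either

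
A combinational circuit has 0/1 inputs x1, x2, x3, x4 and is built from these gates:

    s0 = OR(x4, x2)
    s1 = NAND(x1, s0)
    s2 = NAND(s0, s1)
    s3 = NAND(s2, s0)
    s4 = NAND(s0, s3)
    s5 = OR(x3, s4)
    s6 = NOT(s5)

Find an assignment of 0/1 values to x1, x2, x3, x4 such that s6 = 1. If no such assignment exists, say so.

x1=0 x2=0 x3=0 x4=1

s6 = NOT(s5) must be 1, so s5 = 0.
Check with x1=0 x2=0 x3=0 x4=1:
s0 = OR(x4, x2) = OR(1, 0) = 1
s1 = NAND(x1, s0) = NAND(0, 1) = 1
s2 = NAND(s0, s1) = NAND(1, 1) = 0
s3 = NAND(s2, s0) = NAND(0, 1) = 1
s4 = NAND(s0, s3) = NAND(1, 1) = 0
s5 = OR(x3, s4) = OR(0, 0) = 0
s6 = NOT(s5) = NOT 0 = 1
So s6 = 1 as required.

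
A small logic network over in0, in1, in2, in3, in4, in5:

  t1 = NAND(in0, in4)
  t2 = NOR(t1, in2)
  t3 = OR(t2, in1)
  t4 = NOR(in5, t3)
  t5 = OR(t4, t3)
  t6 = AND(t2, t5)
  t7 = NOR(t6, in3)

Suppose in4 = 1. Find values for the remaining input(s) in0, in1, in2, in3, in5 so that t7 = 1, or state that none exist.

Check with in4 = 1 and in0=0, in1=1, in2=1, in3=0, in5=1:
t1 = NAND(in0, in4) = NAND(0, 1) = 1
t2 = NOR(t1, in2) = NOR(1, 1) = 0
t3 = OR(t2, in1) = OR(0, 1) = 1
t4 = NOR(in5, t3) = NOR(1, 1) = 0
t5 = OR(t4, t3) = OR(0, 1) = 1
t6 = AND(t2, t5) = AND(0, 1) = 0
t7 = NOR(t6, in3) = NOR(0, 0) = 1
So t7 = 1.

in0=0 in1=1 in2=1 in3=0 in5=1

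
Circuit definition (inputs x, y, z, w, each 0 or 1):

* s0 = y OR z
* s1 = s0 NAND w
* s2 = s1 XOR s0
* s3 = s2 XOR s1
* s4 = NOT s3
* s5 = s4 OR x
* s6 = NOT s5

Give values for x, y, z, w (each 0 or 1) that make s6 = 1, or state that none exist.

s6 = NOT s5 must be 1, so s5 = 0.
s5 = s4 OR x must be 0, so both s4 = 0 and x = 0.
s4 = NOT s3 must be 0, so s3 = 1.
Check with x=0, y=0, z=1, w=1:
s0 = y OR z = 0 OR 1 = 1
s1 = s0 NAND w = 1 NAND 1 = 0
s2 = s1 XOR s0 = 0 XOR 1 = 1
s3 = s2 XOR s1 = 1 XOR 0 = 1
s4 = NOT s3 = NOT 1 = 0
s5 = s4 OR x = 0 OR 0 = 0
s6 = NOT s5 = NOT 0 = 1
So s6 = 1 as required.

x=0, y=0, z=1, w=1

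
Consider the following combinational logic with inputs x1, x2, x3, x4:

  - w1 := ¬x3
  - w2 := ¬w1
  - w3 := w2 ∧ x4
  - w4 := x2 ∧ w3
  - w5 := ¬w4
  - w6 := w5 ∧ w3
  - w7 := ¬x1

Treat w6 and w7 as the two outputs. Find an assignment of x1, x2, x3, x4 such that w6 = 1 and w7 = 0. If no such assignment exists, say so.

x1=1, x2=0, x3=1, x4=1

Check with x1=1, x2=0, x3=1, x4=1:
w1 = ¬x3 = ¬1 = 0
w2 = ¬w1 = ¬0 = 1
w3 = w2 ∧ x4 = 1 ∧ 1 = 1
w4 = x2 ∧ w3 = 0 ∧ 1 = 0
w5 = ¬w4 = ¬0 = 1
w6 = w5 ∧ w3 = 1 ∧ 1 = 1
w7 = ¬x1 = ¬1 = 0
So w6 = 1 and w7 = 0.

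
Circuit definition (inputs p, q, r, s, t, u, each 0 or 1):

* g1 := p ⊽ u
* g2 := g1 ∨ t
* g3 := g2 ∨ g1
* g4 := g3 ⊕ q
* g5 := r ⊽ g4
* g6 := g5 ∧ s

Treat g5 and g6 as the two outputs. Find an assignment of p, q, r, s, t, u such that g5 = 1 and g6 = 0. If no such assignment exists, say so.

p=1, q=0, r=0, s=0, t=0, u=1

Check with p=1, q=0, r=0, s=0, t=0, u=1:
g1 = p ⊽ u = 1 ⊽ 1 = 0
g2 = g1 ∨ t = 0 ∨ 0 = 0
g3 = g2 ∨ g1 = 0 ∨ 0 = 0
g4 = g3 ⊕ q = 0 ⊕ 0 = 0
g5 = r ⊽ g4 = 0 ⊽ 0 = 1
g6 = g5 ∧ s = 1 ∧ 0 = 0
So g5 = 1 and g6 = 0.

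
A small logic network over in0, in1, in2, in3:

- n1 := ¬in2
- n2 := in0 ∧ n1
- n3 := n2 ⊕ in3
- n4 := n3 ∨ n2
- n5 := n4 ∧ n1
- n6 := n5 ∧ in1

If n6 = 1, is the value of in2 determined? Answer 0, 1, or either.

n6 = n5 ∧ in1 must be 1, so both n5 = 1 and in1 = 1.
n5 = n4 ∧ n1 must be 1, so both n4 = 1 and n1 = 1.
n4 = n3 ∨ n2 must be 1, so at least one of n3, n2 is 1.
Every assignment with n6 = 1 has in2 = 0; there are 3 such assignment(s).
  in0=0, in1=1, in2=0, in3=1
  in0=1, in1=1, in2=0, in3=0
  in0=1, in1=1, in2=0, in3=1

0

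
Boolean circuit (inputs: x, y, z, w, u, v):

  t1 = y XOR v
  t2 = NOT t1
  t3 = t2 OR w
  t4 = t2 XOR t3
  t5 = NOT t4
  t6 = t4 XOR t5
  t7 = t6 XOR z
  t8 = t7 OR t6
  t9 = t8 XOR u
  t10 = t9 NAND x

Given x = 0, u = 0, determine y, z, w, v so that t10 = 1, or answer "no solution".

y=1 z=1 w=1 v=0

t10 = t9 NAND x must be 1, so at least one of t9, x is 0.
Check with x = 0, u = 0 and y=1, z=1, w=1, v=0:
t1 = y XOR v = 1 XOR 0 = 1
t2 = NOT t1 = NOT 1 = 0
t3 = t2 OR w = 0 OR 1 = 1
t4 = t2 XOR t3 = 0 XOR 1 = 1
t5 = NOT t4 = NOT 1 = 0
t6 = t4 XOR t5 = 1 XOR 0 = 1
t7 = t6 XOR z = 1 XOR 1 = 0
t8 = t7 OR t6 = 0 OR 1 = 1
t9 = t8 XOR u = 1 XOR 0 = 1
t10 = t9 NAND x = 1 NAND 0 = 1
So t10 = 1.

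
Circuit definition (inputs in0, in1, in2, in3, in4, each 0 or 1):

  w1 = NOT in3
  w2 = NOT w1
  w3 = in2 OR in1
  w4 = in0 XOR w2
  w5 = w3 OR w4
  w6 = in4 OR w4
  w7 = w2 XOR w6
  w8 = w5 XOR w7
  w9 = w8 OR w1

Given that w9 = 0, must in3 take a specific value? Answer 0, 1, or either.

w9 = w8 OR w1 must be 0, so both w8 = 0 and w1 = 0.
Every assignment with w9 = 0 has in3 = 1; there are 4 such assignment(s).
  in0=1, in1=0, in2=0, in3=1, in4=1
  in0=1, in1=0, in2=1, in3=1, in4=0
  in0=1, in1=1, in2=0, in3=1, in4=0
  in0=1, in1=1, in2=1, in3=1, in4=0

1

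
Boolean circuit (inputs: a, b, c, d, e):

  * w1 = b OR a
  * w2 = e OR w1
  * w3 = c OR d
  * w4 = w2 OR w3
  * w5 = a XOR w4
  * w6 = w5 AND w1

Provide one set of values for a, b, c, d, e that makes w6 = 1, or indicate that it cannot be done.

w6 = w5 AND w1 must be 1, so both w5 = 1 and w1 = 1.
Check with a=0 b=1 c=0 d=1 e=1:
w1 = b OR a = 1 OR 0 = 1
w2 = e OR w1 = 1 OR 1 = 1
w3 = c OR d = 0 OR 1 = 1
w4 = w2 OR w3 = 1 OR 1 = 1
w5 = a XOR w4 = 0 XOR 1 = 1
w6 = w5 AND w1 = 1 AND 1 = 1
So w6 = 1 as required.

a=0 b=1 c=0 d=1 e=1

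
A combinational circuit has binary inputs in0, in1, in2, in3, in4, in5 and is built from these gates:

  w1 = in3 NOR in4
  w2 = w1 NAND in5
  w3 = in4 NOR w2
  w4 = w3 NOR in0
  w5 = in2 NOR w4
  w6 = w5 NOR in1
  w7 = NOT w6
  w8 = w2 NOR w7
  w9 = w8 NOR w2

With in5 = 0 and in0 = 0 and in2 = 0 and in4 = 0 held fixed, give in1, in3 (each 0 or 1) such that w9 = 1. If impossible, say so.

no solution exists

With in5 = 0 and in0 = 0 and in2 = 0 and in4 = 0 fixed, none of the 4 settings of in1, in3 give w9 = 1.
For example, with in1=1, in3=0:
w1 = in3 NOR in4 = 0 NOR 0 = 1
w2 = w1 NAND in5 = 1 NAND 0 = 1
w3 = in4 NOR w2 = 0 NOR 1 = 0
w4 = w3 NOR in0 = 0 NOR 0 = 1
w5 = in2 NOR w4 = 0 NOR 1 = 0
w6 = w5 NOR in1 = 0 NOR 1 = 0
w7 = NOT w6 = NOT 0 = 1
w8 = w2 NOR w7 = 1 NOR 1 = 0
w9 = w8 NOR w2 = 0 NOR 1 = 0
giving w9 = 0 ≠ 1.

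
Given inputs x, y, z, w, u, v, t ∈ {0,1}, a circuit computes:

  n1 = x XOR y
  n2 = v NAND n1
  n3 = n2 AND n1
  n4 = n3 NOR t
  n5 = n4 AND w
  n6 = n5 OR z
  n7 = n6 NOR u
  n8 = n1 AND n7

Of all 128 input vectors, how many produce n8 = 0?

114

n8 = n1 AND n7 must be 0, so at least one of n1, n7 is 0.
Enumerating the 128 input combinations, 114 give n8 = 0 and 14 give n8 = 1.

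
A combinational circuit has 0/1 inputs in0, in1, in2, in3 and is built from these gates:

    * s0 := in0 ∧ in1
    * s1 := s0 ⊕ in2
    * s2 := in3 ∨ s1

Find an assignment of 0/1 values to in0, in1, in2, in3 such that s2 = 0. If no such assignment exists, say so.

in0=0 in1=0 in2=0 in3=0

s2 = in3 ∨ s1 must be 0, so both in3 = 0 and s1 = 0.
Check with in0=0 in1=0 in2=0 in3=0:
s0 = in0 ∧ in1 = 0 ∧ 0 = 0
s1 = s0 ⊕ in2 = 0 ⊕ 0 = 0
s2 = in3 ∨ s1 = 0 ∨ 0 = 0
So s2 = 0 as required.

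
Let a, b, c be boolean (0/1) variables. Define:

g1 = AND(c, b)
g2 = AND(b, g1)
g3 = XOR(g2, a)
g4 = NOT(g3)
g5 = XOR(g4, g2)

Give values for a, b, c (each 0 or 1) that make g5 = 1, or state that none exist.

a=0, b=1, c=1

Check with a=0, b=1, c=1:
g1 = AND(c, b) = AND(1, 1) = 1
g2 = AND(b, g1) = AND(1, 1) = 1
g3 = XOR(g2, a) = XOR(1, 0) = 1
g4 = NOT(g3) = NOT 1 = 0
g5 = XOR(g4, g2) = XOR(0, 1) = 1
So g5 = 1 as required.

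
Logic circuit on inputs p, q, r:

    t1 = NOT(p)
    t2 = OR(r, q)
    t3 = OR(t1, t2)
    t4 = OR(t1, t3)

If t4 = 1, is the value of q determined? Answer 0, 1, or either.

Both values of q occur among assignments with t4 = 1:
  q=0: p=0, q=0, r=0
  q=1: p=0, q=1, r=0

either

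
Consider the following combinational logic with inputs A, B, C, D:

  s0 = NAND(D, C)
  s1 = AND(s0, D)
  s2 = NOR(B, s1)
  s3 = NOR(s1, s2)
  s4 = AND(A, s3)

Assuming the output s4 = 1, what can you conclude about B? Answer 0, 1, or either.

s4 = AND(A, s3) must be 1, so both A = 1 and s3 = 1.
s3 = NOR(s1, s2) must be 1, so both s1 = 0 and s2 = 0.
s1 = AND(s0, D) must be 0, so at least one of s0, D is 0.
Every assignment with s4 = 1 has B = 1; there are 3 such assignment(s).
  A=1, B=1, C=0, D=0
  A=1, B=1, C=1, D=0
  A=1, B=1, C=1, D=1

1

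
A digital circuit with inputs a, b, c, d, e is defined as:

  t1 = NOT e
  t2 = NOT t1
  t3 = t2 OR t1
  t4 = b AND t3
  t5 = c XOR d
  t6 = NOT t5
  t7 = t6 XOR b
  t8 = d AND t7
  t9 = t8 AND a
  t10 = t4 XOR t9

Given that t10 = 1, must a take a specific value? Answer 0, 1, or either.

Both values of a occur among assignments with t10 = 1:
  a=0: a=0, b=1, c=0, d=0, e=0
  a=1: a=1, b=0, c=1, d=1, e=0

either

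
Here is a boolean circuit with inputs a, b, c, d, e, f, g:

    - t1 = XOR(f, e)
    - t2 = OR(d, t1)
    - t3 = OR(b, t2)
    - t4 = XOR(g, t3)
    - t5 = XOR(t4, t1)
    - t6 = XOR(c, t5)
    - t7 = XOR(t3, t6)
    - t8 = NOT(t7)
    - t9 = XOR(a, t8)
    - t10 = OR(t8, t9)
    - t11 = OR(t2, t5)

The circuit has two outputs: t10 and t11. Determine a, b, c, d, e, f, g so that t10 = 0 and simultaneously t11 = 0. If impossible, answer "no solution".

a=0 b=1 c=0 d=0 e=1 f=1 g=1

Check with a=0 b=1 c=0 d=0 e=1 f=1 g=1:
t1 = XOR(f, e) = XOR(1, 1) = 0
t2 = OR(d, t1) = OR(0, 0) = 0
t3 = OR(b, t2) = OR(1, 0) = 1
t4 = XOR(g, t3) = XOR(1, 1) = 0
t5 = XOR(t4, t1) = XOR(0, 0) = 0
t6 = XOR(c, t5) = XOR(0, 0) = 0
t7 = XOR(t3, t6) = XOR(1, 0) = 1
t8 = NOT(t7) = NOT 1 = 0
t9 = XOR(a, t8) = XOR(0, 0) = 0
t10 = OR(t8, t9) = OR(0, 0) = 0
t11 = OR(t2, t5) = OR(0, 0) = 0
So t10 = 0 and t11 = 0.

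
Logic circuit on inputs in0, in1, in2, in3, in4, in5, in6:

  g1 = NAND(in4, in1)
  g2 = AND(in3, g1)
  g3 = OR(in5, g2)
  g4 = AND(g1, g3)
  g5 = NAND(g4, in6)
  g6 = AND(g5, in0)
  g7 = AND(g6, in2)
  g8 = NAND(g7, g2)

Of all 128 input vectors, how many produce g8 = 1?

g8 = NAND(g7, g2) must be 1, so at least one of g7, g2 is 0.
Enumerating the 128 input combinations, 122 give g8 = 1 and 6 give g8 = 0.

122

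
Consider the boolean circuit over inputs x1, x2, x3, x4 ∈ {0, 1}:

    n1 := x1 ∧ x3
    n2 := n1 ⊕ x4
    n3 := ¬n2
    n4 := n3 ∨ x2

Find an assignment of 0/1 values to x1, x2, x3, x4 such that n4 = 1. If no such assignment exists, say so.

x1=1, x2=0, x3=1, x4=1

n4 = n3 ∨ x2 must be 1, so at least one of n3, x2 is 1.
Check with x1=1, x2=0, x3=1, x4=1:
n1 = x1 ∧ x3 = 1 ∧ 1 = 1
n2 = n1 ⊕ x4 = 1 ⊕ 1 = 0
n3 = ¬n2 = ¬0 = 1
n4 = n3 ∨ x2 = 1 ∨ 0 = 1
So n4 = 1 as required.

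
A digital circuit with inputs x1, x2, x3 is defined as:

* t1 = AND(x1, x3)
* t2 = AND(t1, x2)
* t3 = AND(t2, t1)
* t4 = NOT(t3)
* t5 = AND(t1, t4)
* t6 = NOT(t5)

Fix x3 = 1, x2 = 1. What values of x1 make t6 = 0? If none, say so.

With x3 = 1, x2 = 1 fixed, none of the 2 settings of x1 give t6 = 0.
For example, with x1=1:
t1 = AND(x1, x3) = AND(1, 1) = 1
t2 = AND(t1, x2) = AND(1, 1) = 1
t3 = AND(t2, t1) = AND(1, 1) = 1
t4 = NOT(t3) = NOT 1 = 0
t5 = AND(t1, t4) = AND(1, 0) = 0
t6 = NOT(t5) = NOT 0 = 1
giving t6 = 1 ≠ 0.

no solution exists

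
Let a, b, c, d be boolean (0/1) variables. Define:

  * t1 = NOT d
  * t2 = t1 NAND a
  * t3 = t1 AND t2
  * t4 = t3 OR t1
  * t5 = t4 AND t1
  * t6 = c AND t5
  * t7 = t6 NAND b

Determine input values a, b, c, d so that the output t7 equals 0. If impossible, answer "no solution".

t7 = t6 NAND b must be 0, so both t6 = 1 and b = 1.
Check with a=0, b=1, c=1, d=0:
t1 = NOT d = NOT 0 = 1
t2 = t1 NAND a = 1 NAND 0 = 1
t3 = t1 AND t2 = 1 AND 1 = 1
t4 = t3 OR t1 = 1 OR 1 = 1
t5 = t4 AND t1 = 1 AND 1 = 1
t6 = c AND t5 = 1 AND 1 = 1
t7 = t6 NAND b = 1 NAND 1 = 0
So t7 = 0 as required.

a=0, b=1, c=1, d=0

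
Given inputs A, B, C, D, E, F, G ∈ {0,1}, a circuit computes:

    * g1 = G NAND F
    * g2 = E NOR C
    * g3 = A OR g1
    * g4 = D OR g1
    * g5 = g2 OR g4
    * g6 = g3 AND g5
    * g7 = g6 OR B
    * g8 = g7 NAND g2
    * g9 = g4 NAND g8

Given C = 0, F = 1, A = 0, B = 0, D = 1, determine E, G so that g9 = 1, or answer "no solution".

g9 = g4 NAND g8 must be 1, so at least one of g4, g8 is 0.
Check with C = 0, F = 1, A = 0, B = 0, D = 1 and E=0, G=0:
g1 = G NAND F = 0 NAND 1 = 1
g2 = E NOR C = 0 NOR 0 = 1
g3 = A OR g1 = 0 OR 1 = 1
g4 = D OR g1 = 1 OR 1 = 1
g5 = g2 OR g4 = 1 OR 1 = 1
g6 = g3 AND g5 = 1 AND 1 = 1
g7 = g6 OR B = 1 OR 0 = 1
g8 = g7 NAND g2 = 1 NAND 1 = 0
g9 = g4 NAND g8 = 1 NAND 0 = 1
So g9 = 1.

E=0 G=0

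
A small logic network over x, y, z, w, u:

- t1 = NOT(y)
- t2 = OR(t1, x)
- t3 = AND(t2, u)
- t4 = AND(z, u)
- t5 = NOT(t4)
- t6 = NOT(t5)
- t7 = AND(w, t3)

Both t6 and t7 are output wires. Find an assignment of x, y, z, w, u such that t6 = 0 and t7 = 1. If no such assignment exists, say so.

Check with x=1 y=1 z=0 w=1 u=1:
t1 = NOT(y) = NOT 1 = 0
t2 = OR(t1, x) = OR(0, 1) = 1
t3 = AND(t2, u) = AND(1, 1) = 1
t4 = AND(z, u) = AND(0, 1) = 0
t5 = NOT(t4) = NOT 0 = 1
t6 = NOT(t5) = NOT 1 = 0
t7 = AND(w, t3) = AND(1, 1) = 1
So t6 = 0 and t7 = 1.

x=1 y=1 z=0 w=1 u=1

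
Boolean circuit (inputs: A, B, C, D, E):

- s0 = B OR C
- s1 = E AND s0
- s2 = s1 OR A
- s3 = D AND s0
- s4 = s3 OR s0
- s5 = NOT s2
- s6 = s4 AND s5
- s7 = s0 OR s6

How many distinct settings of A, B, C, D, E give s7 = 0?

s7 = s0 OR s6 must be 0, so both s0 = 0 and s6 = 0.
s0 = B OR C must be 0, so both B = 0 and C = 0.
s6 = s4 AND s5 must be 0, so at least one of s4, s5 is 0.
Enumerating the 32 input combinations, 8 give s7 = 0 and 24 give s7 = 1.

8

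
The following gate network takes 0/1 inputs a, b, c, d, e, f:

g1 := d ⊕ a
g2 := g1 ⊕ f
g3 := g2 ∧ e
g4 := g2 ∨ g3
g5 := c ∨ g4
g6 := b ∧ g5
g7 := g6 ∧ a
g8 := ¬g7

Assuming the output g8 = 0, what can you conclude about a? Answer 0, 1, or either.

1

g8 = ¬g7 must be 0, so g7 = 1.
g7 = g6 ∧ a must be 1, so both g6 = 1 and a = 1.
g6 = b ∧ g5 must be 1, so both b = 1 and g5 = 1.
Every assignment with g8 = 0 has a = 1; there are 12 such assignment(s).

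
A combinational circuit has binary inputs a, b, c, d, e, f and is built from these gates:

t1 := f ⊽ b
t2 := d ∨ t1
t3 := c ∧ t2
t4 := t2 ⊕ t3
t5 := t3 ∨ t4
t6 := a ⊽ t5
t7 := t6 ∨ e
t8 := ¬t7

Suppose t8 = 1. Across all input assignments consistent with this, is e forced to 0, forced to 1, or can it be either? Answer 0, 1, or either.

0

t8 = ¬t7 must be 1, so t7 = 0.
t7 = t6 ∨ e must be 0, so both t6 = 0 and e = 0.
Every assignment with t8 = 1 has e = 0; there are 26 such assignment(s).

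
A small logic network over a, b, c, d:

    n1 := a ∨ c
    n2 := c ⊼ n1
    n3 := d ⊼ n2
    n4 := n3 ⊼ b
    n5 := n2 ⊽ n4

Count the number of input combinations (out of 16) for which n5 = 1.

4

n5 = n2 ⊽ n4 must be 1, so both n2 = 0 and n4 = 0.
Satisfying assignments:
  a=0, b=1, c=1, d=0
  a=0, b=1, c=1, d=1
  a=1, b=1, c=1, d=0
  a=1, b=1, c=1, d=1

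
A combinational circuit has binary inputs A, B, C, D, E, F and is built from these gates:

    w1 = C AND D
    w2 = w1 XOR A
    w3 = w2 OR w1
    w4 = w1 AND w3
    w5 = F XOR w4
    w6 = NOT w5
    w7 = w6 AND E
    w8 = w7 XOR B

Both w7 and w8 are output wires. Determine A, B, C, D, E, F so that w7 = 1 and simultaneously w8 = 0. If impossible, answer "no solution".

A=1, B=1, C=0, D=1, E=1, F=0

Check with A=1, B=1, C=0, D=1, E=1, F=0:
w1 = C AND D = 0 AND 1 = 0
w2 = w1 XOR A = 0 XOR 1 = 1
w3 = w2 OR w1 = 1 OR 0 = 1
w4 = w1 AND w3 = 0 AND 1 = 0
w5 = F XOR w4 = 0 XOR 0 = 0
w6 = NOT w5 = NOT 0 = 1
w7 = w6 AND E = 1 AND 1 = 1
w8 = w7 XOR B = 1 XOR 1 = 0
So w7 = 1 and w8 = 0.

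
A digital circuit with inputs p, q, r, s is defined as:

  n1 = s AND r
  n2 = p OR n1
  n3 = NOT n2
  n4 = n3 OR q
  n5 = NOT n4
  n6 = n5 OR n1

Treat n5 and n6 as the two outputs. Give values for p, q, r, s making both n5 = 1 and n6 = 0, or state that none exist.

Across all 16 input combinations, none give both n5 = 1 and n6 = 0.

no solution exists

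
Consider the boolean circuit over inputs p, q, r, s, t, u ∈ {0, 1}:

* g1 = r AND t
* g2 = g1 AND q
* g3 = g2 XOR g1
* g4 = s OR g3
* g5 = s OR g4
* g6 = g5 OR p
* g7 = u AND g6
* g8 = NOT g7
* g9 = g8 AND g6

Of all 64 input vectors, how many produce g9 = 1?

25

g9 = g8 AND g6 must be 1, so both g8 = 1 and g6 = 1.
g8 = NOT g7 must be 1, so g7 = 0.
Enumerating the 64 input combinations, 25 give g9 = 1 and 39 give g9 = 0.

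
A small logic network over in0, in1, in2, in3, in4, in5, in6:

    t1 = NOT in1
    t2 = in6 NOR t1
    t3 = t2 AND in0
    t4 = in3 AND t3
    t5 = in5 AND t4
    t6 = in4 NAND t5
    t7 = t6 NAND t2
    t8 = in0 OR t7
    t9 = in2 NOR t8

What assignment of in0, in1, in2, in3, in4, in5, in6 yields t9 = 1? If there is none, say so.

t9 = in2 NOR t8 must be 1, so both in2 = 0 and t8 = 0.
t8 = in0 OR t7 must be 0, so both in0 = 0 and t7 = 0.
Check with in0=0, in1=1, in2=0, in3=0, in4=0, in5=0, in6=0:
t1 = NOT in1 = NOT 1 = 0
t2 = in6 NOR t1 = 0 NOR 0 = 1
t3 = t2 AND in0 = 1 AND 0 = 0
t4 = in3 AND t3 = 0 AND 0 = 0
t5 = in5 AND t4 = 0 AND 0 = 0
t6 = in4 NAND t5 = 0 NAND 0 = 1
t7 = t6 NAND t2 = 1 NAND 1 = 0
t8 = in0 OR t7 = 0 OR 0 = 0
t9 = in2 NOR t8 = 0 NOR 0 = 1
So t9 = 1 as required.

in0=0, in1=1, in2=0, in3=0, in4=0, in5=0, in6=0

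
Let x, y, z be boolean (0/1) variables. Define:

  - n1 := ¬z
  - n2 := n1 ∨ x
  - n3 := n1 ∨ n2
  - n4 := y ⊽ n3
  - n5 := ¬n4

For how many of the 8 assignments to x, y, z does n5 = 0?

1

n5 = ¬n4 must be 0, so n4 = 1.
n4 = y ⊽ n3 must be 1, so both y = 0 and n3 = 0.
Satisfying assignments:
  x=0, y=0, z=1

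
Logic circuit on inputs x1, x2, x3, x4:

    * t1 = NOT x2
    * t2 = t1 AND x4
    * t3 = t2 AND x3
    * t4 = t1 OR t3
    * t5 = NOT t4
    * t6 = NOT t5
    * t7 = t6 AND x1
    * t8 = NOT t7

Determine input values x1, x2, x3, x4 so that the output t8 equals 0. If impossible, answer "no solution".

x1=1, x2=0, x3=0, x4=1

Check with x1=1, x2=0, x3=0, x4=1:
t1 = NOT x2 = NOT 0 = 1
t2 = t1 AND x4 = 1 AND 1 = 1
t3 = t2 AND x3 = 1 AND 0 = 0
t4 = t1 OR t3 = 1 OR 0 = 1
t5 = NOT t4 = NOT 1 = 0
t6 = NOT t5 = NOT 0 = 1
t7 = t6 AND x1 = 1 AND 1 = 1
t8 = NOT t7 = NOT 1 = 0
So t8 = 0 as required.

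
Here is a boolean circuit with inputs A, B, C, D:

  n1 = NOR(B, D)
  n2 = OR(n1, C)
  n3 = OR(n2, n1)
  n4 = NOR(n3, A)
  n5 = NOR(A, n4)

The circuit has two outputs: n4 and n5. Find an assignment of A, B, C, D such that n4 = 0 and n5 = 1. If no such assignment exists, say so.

A=0, B=1, C=1, D=1

Check with A=0, B=1, C=1, D=1:
n1 = NOR(B, D) = NOR(1, 1) = 0
n2 = OR(n1, C) = OR(0, 1) = 1
n3 = OR(n2, n1) = OR(1, 0) = 1
n4 = NOR(n3, A) = NOR(1, 0) = 0
n5 = NOR(A, n4) = NOR(0, 0) = 1
So n4 = 0 and n5 = 1.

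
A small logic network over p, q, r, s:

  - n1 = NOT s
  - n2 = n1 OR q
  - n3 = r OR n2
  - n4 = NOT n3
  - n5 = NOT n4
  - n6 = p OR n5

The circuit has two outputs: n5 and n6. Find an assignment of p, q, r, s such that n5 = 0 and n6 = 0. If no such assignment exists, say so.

p=0, q=0, r=0, s=1

Check with p=0, q=0, r=0, s=1:
n1 = NOT s = NOT 1 = 0
n2 = n1 OR q = 0 OR 0 = 0
n3 = r OR n2 = 0 OR 0 = 0
n4 = NOT n3 = NOT 0 = 1
n5 = NOT n4 = NOT 1 = 0
n6 = p OR n5 = 0 OR 0 = 0
So n5 = 0 and n6 = 0.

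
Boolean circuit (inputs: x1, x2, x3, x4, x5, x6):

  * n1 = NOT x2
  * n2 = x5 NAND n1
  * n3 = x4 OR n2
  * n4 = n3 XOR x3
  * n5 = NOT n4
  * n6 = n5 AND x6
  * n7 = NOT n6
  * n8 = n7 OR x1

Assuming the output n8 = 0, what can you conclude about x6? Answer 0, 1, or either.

n8 = n7 OR x1 must be 0, so both n7 = 0 and x1 = 0.
Every assignment with n8 = 0 has x6 = 1; there are 8 such assignment(s).

1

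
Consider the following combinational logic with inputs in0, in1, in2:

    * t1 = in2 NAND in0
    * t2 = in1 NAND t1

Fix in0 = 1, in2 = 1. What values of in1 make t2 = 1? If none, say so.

in1=1

t2 = in1 NAND t1 must be 1, so at least one of in1, t1 is 0.
Check with in0 = 1, in2 = 1 and in1=1:
t1 = in2 NAND in0 = 1 NAND 1 = 0
t2 = in1 NAND t1 = 1 NAND 0 = 1
So t2 = 1.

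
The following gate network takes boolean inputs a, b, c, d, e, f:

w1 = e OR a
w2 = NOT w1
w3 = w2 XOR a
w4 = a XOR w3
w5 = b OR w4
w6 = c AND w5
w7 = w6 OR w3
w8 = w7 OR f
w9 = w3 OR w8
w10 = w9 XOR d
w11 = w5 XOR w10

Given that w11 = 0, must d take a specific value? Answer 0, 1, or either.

either

Both values of d occur among assignments with w11 = 0:
  d=0: a=0, b=0, c=0, d=0, e=0, f=0
  d=1: a=0, b=0, c=0, d=1, e=1, f=1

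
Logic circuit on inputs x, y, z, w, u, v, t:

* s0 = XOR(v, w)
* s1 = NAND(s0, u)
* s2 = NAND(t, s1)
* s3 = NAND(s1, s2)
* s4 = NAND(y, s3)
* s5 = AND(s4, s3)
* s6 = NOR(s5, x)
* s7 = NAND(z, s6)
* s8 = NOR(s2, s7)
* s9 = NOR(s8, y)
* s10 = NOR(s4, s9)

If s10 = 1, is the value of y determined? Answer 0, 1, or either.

s10 = NOR(s4, s9) must be 1, so both s4 = 0 and s9 = 0.
s4 = NAND(y, s3) must be 0, so both y = 1 and s3 = 1.
Every assignment with s10 = 1 has y = 1; there are 40 such assignment(s).

1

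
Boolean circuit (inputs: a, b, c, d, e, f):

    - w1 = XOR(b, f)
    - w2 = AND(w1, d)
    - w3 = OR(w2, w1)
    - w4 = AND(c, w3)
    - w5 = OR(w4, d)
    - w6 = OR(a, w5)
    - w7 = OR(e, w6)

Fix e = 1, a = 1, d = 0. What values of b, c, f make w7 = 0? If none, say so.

With e = 1, a = 1, d = 0 fixed, none of the 8 settings of b, c, f give w7 = 0.
For example, with b=0, c=0, f=0:
w1 = XOR(b, f) = XOR(0, 0) = 0
w2 = AND(w1, d) = AND(0, 0) = 0
w3 = OR(w2, w1) = OR(0, 0) = 0
w4 = AND(c, w3) = AND(0, 0) = 0
w5 = OR(w4, d) = OR(0, 0) = 0
w6 = OR(a, w5) = OR(1, 0) = 1
w7 = OR(e, w6) = OR(1, 1) = 1
giving w7 = 1 ≠ 0.

no solution exists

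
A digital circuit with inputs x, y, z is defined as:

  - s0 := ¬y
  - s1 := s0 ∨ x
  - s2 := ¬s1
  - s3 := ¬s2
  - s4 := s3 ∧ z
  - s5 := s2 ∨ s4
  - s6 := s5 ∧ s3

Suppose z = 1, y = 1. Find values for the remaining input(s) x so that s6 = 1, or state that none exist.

s6 = s5 ∧ s3 must be 1, so both s5 = 1 and s3 = 1.
Check with z = 1, y = 1 and x=1:
s0 = ¬y = ¬1 = 0
s1 = s0 ∨ x = 0 ∨ 1 = 1
s2 = ¬s1 = ¬1 = 0
s3 = ¬s2 = ¬0 = 1
s4 = s3 ∧ z = 1 ∧ 1 = 1
s5 = s2 ∨ s4 = 0 ∨ 1 = 1
s6 = s5 ∧ s3 = 1 ∧ 1 = 1
So s6 = 1.

x=1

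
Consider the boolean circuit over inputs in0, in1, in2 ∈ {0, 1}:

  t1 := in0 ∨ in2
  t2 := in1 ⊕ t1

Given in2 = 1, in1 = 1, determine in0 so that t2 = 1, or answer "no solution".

no solution exists

With in2 = 1, in1 = 1 fixed, none of the 2 settings of in0 give t2 = 1.
For example, with in0=0:
t1 = in0 ∨ in2 = 0 ∨ 1 = 1
t2 = in1 ⊕ t1 = 1 ⊕ 1 = 0
giving t2 = 0 ≠ 1.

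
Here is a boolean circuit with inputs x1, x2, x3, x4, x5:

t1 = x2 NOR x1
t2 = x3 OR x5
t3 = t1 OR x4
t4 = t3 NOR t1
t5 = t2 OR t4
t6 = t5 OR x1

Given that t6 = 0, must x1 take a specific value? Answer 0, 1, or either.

t6 = t5 OR x1 must be 0, so both t5 = 0 and x1 = 0.
t5 = t2 OR t4 must be 0, so both t2 = 0 and t4 = 0.
t2 = x3 OR x5 must be 0, so both x3 = 0 and x5 = 0.
Every assignment with t6 = 0 has x1 = 0; there are 3 such assignment(s).
  x1=0, x2=0, x3=0, x4=0, x5=0
  x1=0, x2=0, x3=0, x4=1, x5=0
  x1=0, x2=1, x3=0, x4=1, x5=0

0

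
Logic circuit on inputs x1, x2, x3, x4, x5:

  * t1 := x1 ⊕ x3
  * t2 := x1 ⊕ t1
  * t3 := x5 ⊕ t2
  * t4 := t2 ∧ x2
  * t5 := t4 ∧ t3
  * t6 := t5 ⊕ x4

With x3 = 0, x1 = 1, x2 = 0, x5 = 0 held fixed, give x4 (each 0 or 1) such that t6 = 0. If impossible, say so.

x4=0

t6 = t5 ⊕ x4 must be 0, so t5 and x4 are equal.
Check with x3 = 0, x1 = 1, x2 = 0, x5 = 0 and x4=0:
t1 = x1 ⊕ x3 = 1 ⊕ 0 = 1
t2 = x1 ⊕ t1 = 1 ⊕ 1 = 0
t3 = x5 ⊕ t2 = 0 ⊕ 0 = 0
t4 = t2 ∧ x2 = 0 ∧ 0 = 0
t5 = t4 ∧ t3 = 0 ∧ 0 = 0
t6 = t5 ⊕ x4 = 0 ⊕ 0 = 0
So t6 = 0.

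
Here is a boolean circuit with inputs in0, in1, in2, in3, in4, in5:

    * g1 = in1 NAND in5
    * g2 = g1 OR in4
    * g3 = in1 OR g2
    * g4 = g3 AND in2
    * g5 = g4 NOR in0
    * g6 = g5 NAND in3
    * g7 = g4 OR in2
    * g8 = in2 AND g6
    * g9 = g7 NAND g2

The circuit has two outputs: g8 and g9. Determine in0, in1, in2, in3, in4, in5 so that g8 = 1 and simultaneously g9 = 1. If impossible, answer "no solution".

in0=1, in1=1, in2=1, in3=0, in4=0, in5=1

Check with in0=1, in1=1, in2=1, in3=0, in4=0, in5=1:
g1 = in1 NAND in5 = 1 NAND 1 = 0
g2 = g1 OR in4 = 0 OR 0 = 0
g3 = in1 OR g2 = 1 OR 0 = 1
g4 = g3 AND in2 = 1 AND 1 = 1
g5 = g4 NOR in0 = 1 NOR 1 = 0
g6 = g5 NAND in3 = 0 NAND 0 = 1
g7 = g4 OR in2 = 1 OR 1 = 1
g8 = in2 AND g6 = 1 AND 1 = 1
g9 = g7 NAND g2 = 1 NAND 0 = 1
So g8 = 1 and g9 = 1.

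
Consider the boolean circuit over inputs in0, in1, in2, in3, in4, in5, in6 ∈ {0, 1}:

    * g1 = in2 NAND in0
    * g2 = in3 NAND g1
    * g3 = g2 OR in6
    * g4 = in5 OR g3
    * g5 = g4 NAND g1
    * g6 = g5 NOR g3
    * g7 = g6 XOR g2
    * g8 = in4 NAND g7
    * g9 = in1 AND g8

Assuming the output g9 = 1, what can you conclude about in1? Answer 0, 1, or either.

1

g9 = in1 AND g8 must be 1, so both in1 = 1 and g8 = 1.
g8 = in4 NAND g7 must be 1, so at least one of in4, g7 is 0.
Every assignment with g9 = 1 has in1 = 1; there are 41 such assignment(s).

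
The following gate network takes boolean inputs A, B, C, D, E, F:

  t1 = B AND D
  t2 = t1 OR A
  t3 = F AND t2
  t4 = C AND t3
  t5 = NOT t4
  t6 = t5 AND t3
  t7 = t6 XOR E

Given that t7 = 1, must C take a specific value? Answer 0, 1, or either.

Both values of C occur among assignments with t7 = 1:
  C=0: A=0, B=0, C=0, D=0, E=1, F=0
  C=1: A=0, B=0, C=1, D=0, E=1, F=0

either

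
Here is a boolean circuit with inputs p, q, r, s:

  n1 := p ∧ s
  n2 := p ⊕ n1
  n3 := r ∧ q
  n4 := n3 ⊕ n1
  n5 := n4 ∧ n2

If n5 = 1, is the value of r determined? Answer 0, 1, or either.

n5 = n4 ∧ n2 must be 1, so both n4 = 1 and n2 = 1.
Every assignment with n5 = 1 has r = 1; there are 1 such assignment(s).
  p=1, q=1, r=1, s=0

1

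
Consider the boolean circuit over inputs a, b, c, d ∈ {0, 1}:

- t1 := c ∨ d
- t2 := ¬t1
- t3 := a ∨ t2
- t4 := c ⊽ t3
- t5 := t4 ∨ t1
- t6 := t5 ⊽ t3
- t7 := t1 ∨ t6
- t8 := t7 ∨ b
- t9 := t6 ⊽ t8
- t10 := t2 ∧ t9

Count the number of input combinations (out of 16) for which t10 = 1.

t10 = t2 ∧ t9 must be 1, so both t2 = 1 and t9 = 1.
Enumerating the 16 input combinations, 2 give t10 = 1 and 14 give t10 = 0.

2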